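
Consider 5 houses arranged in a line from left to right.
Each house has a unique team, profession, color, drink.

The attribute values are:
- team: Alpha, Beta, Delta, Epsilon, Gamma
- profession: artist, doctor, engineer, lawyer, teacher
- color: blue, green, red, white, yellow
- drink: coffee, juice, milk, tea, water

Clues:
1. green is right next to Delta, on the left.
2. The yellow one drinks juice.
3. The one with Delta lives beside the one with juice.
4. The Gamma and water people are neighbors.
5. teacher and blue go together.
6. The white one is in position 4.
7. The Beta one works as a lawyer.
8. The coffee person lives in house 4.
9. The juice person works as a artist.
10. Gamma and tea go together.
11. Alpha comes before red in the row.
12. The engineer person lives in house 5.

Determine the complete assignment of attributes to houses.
Solution:

House | Team | Profession | Color | Drink
-----------------------------------------
  1   | Gamma | doctor | green | tea
  2   | Delta | teacher | blue | water
  3   | Alpha | artist | yellow | juice
  4   | Beta | lawyer | white | coffee
  5   | Epsilon | engineer | red | milk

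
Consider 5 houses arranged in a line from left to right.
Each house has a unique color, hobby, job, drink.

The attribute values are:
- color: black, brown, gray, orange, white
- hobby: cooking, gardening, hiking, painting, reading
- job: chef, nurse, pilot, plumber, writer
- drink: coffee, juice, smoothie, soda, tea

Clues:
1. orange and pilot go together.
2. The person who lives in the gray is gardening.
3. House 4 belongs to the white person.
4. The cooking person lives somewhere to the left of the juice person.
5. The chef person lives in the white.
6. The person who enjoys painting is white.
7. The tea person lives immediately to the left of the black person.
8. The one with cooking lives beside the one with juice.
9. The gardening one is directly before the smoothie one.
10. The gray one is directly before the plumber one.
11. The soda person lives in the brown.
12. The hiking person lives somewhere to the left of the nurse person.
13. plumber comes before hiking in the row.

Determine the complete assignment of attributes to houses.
Solution:

House | Color | Hobby | Job | Drink
-----------------------------------
  1   | gray | gardening | writer | tea
  2   | black | cooking | plumber | smoothie
  3   | orange | hiking | pilot | juice
  4   | white | painting | chef | coffee
  5   | brown | reading | nurse | soda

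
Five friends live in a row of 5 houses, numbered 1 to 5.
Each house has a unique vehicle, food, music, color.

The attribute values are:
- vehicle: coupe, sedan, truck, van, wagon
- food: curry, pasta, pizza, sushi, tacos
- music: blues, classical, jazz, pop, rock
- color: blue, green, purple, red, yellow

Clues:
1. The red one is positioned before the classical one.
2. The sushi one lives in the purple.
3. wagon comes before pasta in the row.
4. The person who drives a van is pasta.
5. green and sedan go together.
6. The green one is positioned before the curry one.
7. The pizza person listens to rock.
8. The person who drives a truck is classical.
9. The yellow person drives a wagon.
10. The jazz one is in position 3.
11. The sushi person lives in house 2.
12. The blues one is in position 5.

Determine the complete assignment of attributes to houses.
Solution:

House | Vehicle | Food | Music | Color
--------------------------------------
  1   | coupe | pizza | rock | red
  2   | truck | sushi | classical | purple
  3   | sedan | tacos | jazz | green
  4   | wagon | curry | pop | yellow
  5   | van | pasta | blues | blue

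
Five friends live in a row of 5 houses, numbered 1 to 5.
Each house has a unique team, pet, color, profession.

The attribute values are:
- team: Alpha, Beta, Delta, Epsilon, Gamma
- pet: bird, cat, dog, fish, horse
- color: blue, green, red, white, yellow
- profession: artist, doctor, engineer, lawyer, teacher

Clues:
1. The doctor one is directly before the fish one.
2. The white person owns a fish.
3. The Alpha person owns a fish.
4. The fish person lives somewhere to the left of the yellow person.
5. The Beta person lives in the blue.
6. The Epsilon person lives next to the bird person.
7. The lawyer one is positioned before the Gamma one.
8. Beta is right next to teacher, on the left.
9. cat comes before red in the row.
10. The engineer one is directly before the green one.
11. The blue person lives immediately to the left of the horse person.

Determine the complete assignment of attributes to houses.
Solution:

House | Team | Pet | Color | Profession
---------------------------------------
  1   | Beta | cat | blue | engineer
  2   | Epsilon | horse | green | teacher
  3   | Delta | bird | red | doctor
  4   | Alpha | fish | white | lawyer
  5   | Gamma | dog | yellow | artist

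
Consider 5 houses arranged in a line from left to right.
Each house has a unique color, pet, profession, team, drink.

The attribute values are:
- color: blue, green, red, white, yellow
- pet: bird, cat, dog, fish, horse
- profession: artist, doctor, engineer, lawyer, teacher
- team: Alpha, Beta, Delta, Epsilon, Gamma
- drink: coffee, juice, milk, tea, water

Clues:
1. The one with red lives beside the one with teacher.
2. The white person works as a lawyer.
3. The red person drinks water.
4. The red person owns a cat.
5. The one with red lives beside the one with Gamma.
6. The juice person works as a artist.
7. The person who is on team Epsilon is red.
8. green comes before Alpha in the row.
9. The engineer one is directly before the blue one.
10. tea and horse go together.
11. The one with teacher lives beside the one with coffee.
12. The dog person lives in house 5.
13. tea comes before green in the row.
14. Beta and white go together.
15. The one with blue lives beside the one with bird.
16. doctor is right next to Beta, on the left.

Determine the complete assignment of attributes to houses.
Solution:

House | Color | Pet | Profession | Team | Drink
-----------------------------------------------
  1   | red | cat | engineer | Epsilon | water
  2   | blue | horse | teacher | Gamma | tea
  3   | green | bird | doctor | Delta | coffee
  4   | white | fish | lawyer | Beta | milk
  5   | yellow | dog | artist | Alpha | juice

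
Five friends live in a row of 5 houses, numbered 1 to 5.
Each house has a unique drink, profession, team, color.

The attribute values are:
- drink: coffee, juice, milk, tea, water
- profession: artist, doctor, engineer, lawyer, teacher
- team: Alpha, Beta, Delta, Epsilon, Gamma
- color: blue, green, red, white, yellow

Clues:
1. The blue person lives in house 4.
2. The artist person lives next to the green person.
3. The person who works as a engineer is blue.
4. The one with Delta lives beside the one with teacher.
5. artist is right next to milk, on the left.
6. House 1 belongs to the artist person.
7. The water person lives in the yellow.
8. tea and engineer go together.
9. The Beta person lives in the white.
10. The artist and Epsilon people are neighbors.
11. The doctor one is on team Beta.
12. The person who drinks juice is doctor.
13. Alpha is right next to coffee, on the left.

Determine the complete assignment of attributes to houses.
Solution:

House | Drink | Profession | Team | Color
-----------------------------------------
  1   | water | artist | Delta | yellow
  2   | milk | teacher | Epsilon | green
  3   | juice | doctor | Beta | white
  4   | tea | engineer | Alpha | blue
  5   | coffee | lawyer | Gamma | red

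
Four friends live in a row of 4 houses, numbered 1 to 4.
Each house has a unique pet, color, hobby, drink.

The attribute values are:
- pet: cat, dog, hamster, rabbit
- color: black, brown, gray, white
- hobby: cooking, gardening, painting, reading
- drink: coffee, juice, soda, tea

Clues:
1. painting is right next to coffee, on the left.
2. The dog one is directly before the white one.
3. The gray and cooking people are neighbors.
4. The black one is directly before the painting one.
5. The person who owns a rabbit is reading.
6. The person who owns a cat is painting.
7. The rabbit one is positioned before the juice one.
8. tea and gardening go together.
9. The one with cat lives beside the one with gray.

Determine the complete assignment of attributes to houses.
Solution:

House | Pet | Color | Hobby | Drink
-----------------------------------
  1   | dog | black | gardening | tea
  2   | cat | white | painting | soda
  3   | rabbit | gray | reading | coffee
  4   | hamster | brown | cooking | juice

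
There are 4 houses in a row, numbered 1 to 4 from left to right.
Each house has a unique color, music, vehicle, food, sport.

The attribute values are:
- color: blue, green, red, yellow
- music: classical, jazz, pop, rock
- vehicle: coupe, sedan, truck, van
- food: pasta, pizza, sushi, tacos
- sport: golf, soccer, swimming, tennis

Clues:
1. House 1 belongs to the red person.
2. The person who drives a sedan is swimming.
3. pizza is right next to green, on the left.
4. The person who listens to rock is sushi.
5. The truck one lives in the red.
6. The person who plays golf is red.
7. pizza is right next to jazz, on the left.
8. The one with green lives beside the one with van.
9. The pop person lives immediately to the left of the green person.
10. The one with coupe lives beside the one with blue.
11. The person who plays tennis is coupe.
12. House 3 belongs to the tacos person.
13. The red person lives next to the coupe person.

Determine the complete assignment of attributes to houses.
Solution:

House | Color | Music | Vehicle | Food | Sport
----------------------------------------------
  1   | red | pop | truck | pizza | golf
  2   | green | jazz | coupe | pasta | tennis
  3   | blue | classical | van | tacos | soccer
  4   | yellow | rock | sedan | sushi | swimming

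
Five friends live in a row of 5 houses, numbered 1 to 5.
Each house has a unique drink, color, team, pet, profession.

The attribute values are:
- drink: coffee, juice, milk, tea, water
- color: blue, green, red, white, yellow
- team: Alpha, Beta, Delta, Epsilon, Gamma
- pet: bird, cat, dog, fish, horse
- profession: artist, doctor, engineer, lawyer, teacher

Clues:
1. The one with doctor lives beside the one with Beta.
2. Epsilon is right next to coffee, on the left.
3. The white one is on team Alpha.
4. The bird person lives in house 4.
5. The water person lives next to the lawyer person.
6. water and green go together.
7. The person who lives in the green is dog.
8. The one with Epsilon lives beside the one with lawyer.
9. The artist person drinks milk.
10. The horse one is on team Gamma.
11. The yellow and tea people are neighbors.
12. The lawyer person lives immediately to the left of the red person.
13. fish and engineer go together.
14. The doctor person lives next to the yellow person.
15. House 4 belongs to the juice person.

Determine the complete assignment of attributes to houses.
Solution:

House | Drink | Color | Team | Pet | Profession
-----------------------------------------------
  1   | water | green | Epsilon | dog | doctor
  2   | coffee | yellow | Beta | cat | lawyer
  3   | tea | red | Delta | fish | engineer
  4   | juice | white | Alpha | bird | teacher
  5   | milk | blue | Gamma | horse | artist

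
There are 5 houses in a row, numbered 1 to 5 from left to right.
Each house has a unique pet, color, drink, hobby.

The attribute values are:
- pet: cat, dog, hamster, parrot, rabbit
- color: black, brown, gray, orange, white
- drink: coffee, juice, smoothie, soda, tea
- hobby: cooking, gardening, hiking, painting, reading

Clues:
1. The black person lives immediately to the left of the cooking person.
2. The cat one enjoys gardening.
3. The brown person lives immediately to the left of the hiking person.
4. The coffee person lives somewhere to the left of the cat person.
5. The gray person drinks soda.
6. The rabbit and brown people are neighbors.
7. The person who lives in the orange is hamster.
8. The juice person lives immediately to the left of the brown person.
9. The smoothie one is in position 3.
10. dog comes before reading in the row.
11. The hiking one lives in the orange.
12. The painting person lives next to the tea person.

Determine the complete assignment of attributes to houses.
Solution:

House | Pet | Color | Drink | Hobby
-----------------------------------
  1   | rabbit | black | juice | painting
  2   | dog | brown | tea | cooking
  3   | hamster | orange | smoothie | hiking
  4   | parrot | white | coffee | reading
  5   | cat | gray | soda | gardening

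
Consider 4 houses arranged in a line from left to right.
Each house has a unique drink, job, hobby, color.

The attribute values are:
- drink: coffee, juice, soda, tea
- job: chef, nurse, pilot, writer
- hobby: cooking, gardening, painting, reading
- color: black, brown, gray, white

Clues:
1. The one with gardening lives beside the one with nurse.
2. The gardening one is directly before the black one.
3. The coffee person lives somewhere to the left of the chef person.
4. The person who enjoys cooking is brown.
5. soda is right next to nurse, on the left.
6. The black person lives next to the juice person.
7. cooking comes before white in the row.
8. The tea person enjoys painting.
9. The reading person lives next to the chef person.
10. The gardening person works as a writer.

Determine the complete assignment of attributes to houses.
Solution:

House | Drink | Job | Hobby | Color
-----------------------------------
  1   | soda | writer | gardening | gray
  2   | coffee | nurse | reading | black
  3   | juice | chef | cooking | brown
  4   | tea | pilot | painting | white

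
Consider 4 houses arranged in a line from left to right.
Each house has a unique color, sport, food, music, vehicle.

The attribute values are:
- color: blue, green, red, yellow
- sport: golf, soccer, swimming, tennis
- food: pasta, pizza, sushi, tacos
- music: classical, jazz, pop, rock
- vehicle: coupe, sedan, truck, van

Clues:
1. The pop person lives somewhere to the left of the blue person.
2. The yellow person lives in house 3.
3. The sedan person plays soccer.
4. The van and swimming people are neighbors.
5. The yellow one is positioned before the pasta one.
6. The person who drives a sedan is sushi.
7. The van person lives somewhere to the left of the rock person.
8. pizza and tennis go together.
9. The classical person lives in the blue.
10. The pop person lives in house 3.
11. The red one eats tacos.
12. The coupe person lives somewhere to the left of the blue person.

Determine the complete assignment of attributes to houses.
Solution:

House | Color | Sport | Food | Music | Vehicle
----------------------------------------------
  1   | green | tennis | pizza | jazz | van
  2   | red | swimming | tacos | rock | coupe
  3   | yellow | soccer | sushi | pop | sedan
  4   | blue | golf | pasta | classical | truck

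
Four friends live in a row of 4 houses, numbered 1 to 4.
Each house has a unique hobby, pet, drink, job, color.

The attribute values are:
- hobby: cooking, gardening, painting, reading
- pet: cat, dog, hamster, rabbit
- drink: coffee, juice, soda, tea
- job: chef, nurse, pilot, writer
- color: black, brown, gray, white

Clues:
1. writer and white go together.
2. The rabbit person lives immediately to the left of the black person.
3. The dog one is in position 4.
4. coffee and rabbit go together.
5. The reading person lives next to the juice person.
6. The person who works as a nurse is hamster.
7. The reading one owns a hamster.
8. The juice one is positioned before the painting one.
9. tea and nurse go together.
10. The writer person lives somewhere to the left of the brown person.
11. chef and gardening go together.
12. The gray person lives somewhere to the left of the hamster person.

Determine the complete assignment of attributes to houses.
Solution:

House | Hobby | Pet | Drink | Job | Color
-----------------------------------------
  1   | gardening | rabbit | coffee | chef | gray
  2   | reading | hamster | tea | nurse | black
  3   | cooking | cat | juice | writer | white
  4   | painting | dog | soda | pilot | brown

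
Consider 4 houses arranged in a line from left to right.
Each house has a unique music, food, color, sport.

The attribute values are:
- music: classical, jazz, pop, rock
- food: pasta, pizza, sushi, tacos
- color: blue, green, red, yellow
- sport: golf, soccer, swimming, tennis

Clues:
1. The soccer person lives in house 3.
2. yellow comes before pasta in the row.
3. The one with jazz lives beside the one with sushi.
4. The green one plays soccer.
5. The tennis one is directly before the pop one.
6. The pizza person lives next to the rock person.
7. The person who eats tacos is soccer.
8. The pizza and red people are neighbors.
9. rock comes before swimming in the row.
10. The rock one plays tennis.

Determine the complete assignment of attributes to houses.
Solution:

House | Music | Food | Color | Sport
------------------------------------
  1   | jazz | pizza | yellow | golf
  2   | rock | sushi | red | tennis
  3   | pop | tacos | green | soccer
  4   | classical | pasta | blue | swimming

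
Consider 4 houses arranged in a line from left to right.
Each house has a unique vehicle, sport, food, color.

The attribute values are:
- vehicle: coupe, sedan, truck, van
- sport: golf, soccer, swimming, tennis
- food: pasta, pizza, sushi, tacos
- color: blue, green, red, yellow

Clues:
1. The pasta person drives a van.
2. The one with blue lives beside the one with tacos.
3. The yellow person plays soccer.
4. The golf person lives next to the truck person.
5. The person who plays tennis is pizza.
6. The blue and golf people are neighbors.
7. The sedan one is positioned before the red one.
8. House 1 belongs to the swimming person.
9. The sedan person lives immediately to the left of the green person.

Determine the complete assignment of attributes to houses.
Solution:

House | Vehicle | Sport | Food | Color
--------------------------------------
  1   | sedan | swimming | sushi | blue
  2   | coupe | golf | tacos | green
  3   | truck | tennis | pizza | red
  4   | van | soccer | pasta | yellow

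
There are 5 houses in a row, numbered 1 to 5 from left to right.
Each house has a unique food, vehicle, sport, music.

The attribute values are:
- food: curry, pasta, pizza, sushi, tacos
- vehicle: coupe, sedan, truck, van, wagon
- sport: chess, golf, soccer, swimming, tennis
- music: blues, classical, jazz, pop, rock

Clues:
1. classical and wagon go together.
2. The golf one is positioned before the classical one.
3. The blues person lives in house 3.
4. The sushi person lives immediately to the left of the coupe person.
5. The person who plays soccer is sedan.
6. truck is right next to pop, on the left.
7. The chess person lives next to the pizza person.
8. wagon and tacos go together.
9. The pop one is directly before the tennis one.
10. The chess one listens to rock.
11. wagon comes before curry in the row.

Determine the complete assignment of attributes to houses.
Solution:

House | Food | Vehicle | Sport | Music
--------------------------------------
  1   | sushi | truck | chess | rock
  2   | pizza | coupe | golf | pop
  3   | pasta | van | tennis | blues
  4   | tacos | wagon | swimming | classical
  5   | curry | sedan | soccer | jazz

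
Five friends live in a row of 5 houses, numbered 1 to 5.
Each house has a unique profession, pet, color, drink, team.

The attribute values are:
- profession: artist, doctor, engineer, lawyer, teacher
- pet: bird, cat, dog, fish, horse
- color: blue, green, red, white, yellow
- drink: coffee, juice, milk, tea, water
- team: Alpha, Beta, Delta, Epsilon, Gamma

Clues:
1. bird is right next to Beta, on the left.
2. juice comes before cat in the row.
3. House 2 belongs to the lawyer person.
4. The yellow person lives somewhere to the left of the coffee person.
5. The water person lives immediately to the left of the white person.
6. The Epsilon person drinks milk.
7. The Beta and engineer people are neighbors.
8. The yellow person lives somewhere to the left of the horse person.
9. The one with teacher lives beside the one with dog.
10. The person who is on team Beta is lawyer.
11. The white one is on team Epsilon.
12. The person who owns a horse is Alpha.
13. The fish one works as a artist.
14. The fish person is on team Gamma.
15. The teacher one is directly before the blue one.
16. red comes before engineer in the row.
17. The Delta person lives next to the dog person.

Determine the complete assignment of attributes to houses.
Solution:

House | Profession | Pet | Color | Drink | Team
-----------------------------------------------
  1   | teacher | bird | red | juice | Delta
  2   | lawyer | dog | blue | water | Beta
  3   | engineer | cat | white | milk | Epsilon
  4   | artist | fish | yellow | tea | Gamma
  5   | doctor | horse | green | coffee | Alpha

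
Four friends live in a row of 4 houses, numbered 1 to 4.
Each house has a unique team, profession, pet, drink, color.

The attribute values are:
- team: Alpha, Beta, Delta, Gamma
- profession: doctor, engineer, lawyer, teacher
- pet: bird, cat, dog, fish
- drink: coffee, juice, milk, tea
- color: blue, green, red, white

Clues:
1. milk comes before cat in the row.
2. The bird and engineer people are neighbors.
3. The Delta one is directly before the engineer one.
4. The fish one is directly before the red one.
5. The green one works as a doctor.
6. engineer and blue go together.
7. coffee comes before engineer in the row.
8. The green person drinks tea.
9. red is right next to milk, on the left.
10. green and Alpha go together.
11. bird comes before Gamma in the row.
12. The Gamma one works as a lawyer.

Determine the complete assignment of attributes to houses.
Solution:

House | Team | Profession | Pet | Drink | Color
-----------------------------------------------
  1   | Alpha | doctor | fish | tea | green
  2   | Delta | teacher | bird | coffee | red
  3   | Beta | engineer | dog | milk | blue
  4   | Gamma | lawyer | cat | juice | white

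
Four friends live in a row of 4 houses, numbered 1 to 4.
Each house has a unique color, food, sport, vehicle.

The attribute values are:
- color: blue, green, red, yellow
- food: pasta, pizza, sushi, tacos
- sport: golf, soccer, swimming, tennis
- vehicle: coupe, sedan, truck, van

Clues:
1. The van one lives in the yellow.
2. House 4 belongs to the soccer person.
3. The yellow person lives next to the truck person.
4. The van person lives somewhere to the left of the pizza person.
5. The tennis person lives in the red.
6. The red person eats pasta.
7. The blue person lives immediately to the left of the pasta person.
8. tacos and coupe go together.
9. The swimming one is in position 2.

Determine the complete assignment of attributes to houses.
Solution:

House | Color | Food | Sport | Vehicle
--------------------------------------
  1   | yellow | sushi | golf | van
  2   | blue | pizza | swimming | truck
  3   | red | pasta | tennis | sedan
  4   | green | tacos | soccer | coupe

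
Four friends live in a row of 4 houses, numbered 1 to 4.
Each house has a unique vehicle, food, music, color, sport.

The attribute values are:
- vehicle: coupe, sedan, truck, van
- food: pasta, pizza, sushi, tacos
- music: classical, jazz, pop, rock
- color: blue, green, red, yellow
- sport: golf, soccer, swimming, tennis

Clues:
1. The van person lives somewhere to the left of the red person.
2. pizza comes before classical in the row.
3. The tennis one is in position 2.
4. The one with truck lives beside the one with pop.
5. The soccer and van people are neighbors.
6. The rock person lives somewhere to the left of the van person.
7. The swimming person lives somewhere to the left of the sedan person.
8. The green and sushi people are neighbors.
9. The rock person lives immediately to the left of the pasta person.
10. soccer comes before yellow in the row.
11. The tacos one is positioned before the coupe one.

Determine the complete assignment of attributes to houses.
Solution:

House | Vehicle | Food | Music | Color | Sport
----------------------------------------------
  1   | truck | tacos | rock | blue | soccer
  2   | van | pasta | pop | yellow | tennis
  3   | coupe | pizza | jazz | green | swimming
  4   | sedan | sushi | classical | red | golf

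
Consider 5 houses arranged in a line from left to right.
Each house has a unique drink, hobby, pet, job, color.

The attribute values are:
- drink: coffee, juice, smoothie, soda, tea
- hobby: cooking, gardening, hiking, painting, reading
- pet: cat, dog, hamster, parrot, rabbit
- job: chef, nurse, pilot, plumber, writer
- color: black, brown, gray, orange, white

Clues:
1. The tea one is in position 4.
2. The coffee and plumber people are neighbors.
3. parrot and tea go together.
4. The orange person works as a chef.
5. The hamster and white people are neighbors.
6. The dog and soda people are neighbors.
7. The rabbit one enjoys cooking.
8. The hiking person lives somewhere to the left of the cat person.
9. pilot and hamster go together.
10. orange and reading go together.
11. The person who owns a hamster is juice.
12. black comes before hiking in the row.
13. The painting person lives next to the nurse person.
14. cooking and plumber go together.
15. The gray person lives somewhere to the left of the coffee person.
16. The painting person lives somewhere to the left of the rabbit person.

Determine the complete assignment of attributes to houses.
Solution:

House | Drink | Hobby | Pet | Job | Color
-----------------------------------------
  1   | juice | painting | hamster | pilot | gray
  2   | coffee | gardening | dog | nurse | white
  3   | soda | cooking | rabbit | plumber | black
  4   | tea | hiking | parrot | writer | brown
  5   | smoothie | reading | cat | chef | orange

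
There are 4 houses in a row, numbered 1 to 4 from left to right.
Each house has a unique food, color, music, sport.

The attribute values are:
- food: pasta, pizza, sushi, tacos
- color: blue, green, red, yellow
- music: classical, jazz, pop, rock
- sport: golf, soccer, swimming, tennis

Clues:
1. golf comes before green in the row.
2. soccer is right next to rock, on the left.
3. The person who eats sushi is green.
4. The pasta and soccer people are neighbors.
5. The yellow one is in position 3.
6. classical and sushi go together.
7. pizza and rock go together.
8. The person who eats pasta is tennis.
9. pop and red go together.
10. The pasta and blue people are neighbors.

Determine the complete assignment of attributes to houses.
Solution:

House | Food | Color | Music | Sport
------------------------------------
  1   | pasta | red | pop | tennis
  2   | tacos | blue | jazz | soccer
  3   | pizza | yellow | rock | golf
  4   | sushi | green | classical | swimming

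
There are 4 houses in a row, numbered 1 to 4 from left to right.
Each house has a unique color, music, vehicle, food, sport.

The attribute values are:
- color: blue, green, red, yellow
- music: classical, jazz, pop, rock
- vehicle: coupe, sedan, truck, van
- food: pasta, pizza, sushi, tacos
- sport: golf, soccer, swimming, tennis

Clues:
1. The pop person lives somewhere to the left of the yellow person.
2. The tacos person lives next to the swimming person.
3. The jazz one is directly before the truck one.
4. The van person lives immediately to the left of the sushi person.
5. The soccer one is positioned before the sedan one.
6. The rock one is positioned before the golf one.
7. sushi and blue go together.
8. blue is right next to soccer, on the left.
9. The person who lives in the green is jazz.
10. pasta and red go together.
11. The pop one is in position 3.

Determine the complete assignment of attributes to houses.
Solution:

House | Color | Music | Vehicle | Food | Sport
----------------------------------------------
  1   | green | jazz | van | tacos | tennis
  2   | blue | rock | truck | sushi | swimming
  3   | red | pop | coupe | pasta | soccer
  4   | yellow | classical | sedan | pizza | golf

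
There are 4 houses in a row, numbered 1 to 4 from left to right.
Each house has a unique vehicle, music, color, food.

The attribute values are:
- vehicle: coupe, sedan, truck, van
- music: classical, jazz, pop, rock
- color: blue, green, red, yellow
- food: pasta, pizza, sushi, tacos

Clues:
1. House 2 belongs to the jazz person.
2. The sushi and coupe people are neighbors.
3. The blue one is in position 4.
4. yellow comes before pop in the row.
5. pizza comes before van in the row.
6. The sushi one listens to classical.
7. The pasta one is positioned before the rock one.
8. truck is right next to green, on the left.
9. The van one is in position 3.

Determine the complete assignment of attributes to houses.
Solution:

House | Vehicle | Music | Color | Food
--------------------------------------
  1   | truck | classical | yellow | sushi
  2   | coupe | jazz | green | pizza
  3   | van | pop | red | pasta
  4   | sedan | rock | blue | tacos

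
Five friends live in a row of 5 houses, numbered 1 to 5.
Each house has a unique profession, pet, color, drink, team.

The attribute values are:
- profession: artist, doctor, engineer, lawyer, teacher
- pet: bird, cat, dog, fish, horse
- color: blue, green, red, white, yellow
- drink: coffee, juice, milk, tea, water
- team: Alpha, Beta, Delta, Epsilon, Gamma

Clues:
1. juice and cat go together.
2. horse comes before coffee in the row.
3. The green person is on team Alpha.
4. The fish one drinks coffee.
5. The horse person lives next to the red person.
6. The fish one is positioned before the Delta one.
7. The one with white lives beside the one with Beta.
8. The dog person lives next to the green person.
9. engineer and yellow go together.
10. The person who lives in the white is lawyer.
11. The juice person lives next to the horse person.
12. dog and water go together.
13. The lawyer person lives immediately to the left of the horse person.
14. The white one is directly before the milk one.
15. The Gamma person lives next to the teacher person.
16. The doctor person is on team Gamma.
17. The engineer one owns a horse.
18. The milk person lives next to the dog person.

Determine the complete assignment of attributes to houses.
Solution:

House | Profession | Pet | Color | Drink | Team
-----------------------------------------------
  1   | lawyer | cat | white | juice | Epsilon
  2   | engineer | horse | yellow | milk | Beta
  3   | doctor | dog | red | water | Gamma
  4   | teacher | fish | green | coffee | Alpha
  5   | artist | bird | blue | tea | Delta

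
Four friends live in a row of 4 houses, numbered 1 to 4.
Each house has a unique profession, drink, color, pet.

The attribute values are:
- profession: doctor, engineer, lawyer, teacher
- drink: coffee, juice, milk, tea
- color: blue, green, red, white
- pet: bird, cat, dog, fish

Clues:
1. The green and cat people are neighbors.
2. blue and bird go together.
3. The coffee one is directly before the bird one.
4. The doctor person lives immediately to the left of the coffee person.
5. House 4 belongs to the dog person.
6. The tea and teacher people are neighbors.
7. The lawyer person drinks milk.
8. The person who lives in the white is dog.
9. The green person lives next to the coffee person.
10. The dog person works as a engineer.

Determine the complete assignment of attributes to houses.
Solution:

House | Profession | Drink | Color | Pet
----------------------------------------
  1   | doctor | tea | green | fish
  2   | teacher | coffee | red | cat
  3   | lawyer | milk | blue | bird
  4   | engineer | juice | white | dog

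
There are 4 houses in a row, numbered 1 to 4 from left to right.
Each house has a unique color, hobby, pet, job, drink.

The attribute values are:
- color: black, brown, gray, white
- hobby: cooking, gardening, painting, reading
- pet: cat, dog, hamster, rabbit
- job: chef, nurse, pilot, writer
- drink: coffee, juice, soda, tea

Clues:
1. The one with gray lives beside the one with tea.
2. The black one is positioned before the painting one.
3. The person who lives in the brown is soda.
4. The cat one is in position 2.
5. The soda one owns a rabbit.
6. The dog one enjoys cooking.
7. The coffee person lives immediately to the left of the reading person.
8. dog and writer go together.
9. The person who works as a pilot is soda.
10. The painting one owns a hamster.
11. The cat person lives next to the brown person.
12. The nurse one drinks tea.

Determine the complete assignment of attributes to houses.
Solution:

House | Color | Hobby | Pet | Job | Drink
-----------------------------------------
  1   | gray | cooking | dog | writer | coffee
  2   | black | reading | cat | nurse | tea
  3   | brown | gardening | rabbit | pilot | soda
  4   | white | painting | hamster | chef | juice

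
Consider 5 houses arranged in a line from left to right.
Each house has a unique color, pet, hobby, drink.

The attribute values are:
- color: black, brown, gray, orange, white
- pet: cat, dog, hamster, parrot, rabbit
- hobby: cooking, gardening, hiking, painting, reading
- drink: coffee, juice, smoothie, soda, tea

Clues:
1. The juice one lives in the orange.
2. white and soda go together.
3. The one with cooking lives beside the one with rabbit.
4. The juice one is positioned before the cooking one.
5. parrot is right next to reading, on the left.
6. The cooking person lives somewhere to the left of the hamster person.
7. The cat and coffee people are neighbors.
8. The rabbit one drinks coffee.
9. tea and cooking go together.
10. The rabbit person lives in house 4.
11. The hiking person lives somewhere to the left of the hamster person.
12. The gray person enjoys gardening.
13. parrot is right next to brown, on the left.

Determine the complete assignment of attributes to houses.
Solution:

House | Color | Pet | Hobby | Drink
-----------------------------------
  1   | orange | parrot | hiking | juice
  2   | brown | dog | reading | smoothie
  3   | black | cat | cooking | tea
  4   | gray | rabbit | gardening | coffee
  5   | white | hamster | painting | soda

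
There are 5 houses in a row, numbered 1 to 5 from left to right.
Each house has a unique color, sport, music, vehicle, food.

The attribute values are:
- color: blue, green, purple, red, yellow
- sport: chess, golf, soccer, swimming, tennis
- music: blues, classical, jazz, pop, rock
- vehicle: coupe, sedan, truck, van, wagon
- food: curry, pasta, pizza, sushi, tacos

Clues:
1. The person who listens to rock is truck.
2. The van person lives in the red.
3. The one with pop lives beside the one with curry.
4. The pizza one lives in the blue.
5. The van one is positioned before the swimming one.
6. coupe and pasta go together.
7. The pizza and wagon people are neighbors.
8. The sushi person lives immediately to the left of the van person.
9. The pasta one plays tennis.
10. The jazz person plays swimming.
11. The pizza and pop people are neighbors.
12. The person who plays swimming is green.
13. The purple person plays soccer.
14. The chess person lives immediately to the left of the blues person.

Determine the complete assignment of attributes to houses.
Solution:

House | Color | Sport | Music | Vehicle | Food
----------------------------------------------
  1   | blue | golf | rock | truck | pizza
  2   | purple | soccer | pop | wagon | sushi
  3   | red | chess | classical | van | curry
  4   | yellow | tennis | blues | coupe | pasta
  5   | green | swimming | jazz | sedan | tacos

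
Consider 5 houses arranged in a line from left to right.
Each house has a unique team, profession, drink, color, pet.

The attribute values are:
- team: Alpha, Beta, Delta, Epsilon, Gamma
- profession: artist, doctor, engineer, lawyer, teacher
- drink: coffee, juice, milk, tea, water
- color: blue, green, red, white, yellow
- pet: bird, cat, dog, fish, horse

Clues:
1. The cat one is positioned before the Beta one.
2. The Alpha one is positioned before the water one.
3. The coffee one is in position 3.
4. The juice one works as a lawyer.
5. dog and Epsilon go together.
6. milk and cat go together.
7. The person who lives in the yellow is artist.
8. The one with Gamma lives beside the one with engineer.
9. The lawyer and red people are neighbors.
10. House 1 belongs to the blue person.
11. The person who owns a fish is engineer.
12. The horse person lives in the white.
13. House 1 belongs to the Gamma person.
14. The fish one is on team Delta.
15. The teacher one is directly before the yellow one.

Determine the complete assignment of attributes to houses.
Solution:

House | Team | Profession | Drink | Color | Pet
-----------------------------------------------
  1   | Gamma | lawyer | juice | blue | bird
  2   | Delta | engineer | tea | red | fish
  3   | Epsilon | teacher | coffee | green | dog
  4   | Alpha | artist | milk | yellow | cat
  5   | Beta | doctor | water | white | horse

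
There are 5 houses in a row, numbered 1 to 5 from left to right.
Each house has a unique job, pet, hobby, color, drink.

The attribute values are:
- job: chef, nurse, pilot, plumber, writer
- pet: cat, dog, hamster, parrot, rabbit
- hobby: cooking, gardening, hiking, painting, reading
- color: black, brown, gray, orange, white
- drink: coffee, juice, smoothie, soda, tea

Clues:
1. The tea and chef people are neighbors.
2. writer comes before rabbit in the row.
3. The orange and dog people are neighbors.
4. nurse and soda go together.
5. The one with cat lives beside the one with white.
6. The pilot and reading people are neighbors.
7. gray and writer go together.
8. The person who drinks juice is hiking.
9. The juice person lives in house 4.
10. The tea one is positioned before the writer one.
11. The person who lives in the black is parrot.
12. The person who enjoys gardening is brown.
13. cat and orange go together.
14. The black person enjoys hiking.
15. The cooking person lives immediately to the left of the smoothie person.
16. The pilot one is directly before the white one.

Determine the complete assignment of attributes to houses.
Solution:

House | Job | Pet | Hobby | Color | Drink
-----------------------------------------
  1   | pilot | cat | cooking | orange | tea
  2   | chef | dog | reading | white | smoothie
  3   | writer | hamster | painting | gray | coffee
  4   | plumber | parrot | hiking | black | juice
  5   | nurse | rabbit | gardening | brown | soda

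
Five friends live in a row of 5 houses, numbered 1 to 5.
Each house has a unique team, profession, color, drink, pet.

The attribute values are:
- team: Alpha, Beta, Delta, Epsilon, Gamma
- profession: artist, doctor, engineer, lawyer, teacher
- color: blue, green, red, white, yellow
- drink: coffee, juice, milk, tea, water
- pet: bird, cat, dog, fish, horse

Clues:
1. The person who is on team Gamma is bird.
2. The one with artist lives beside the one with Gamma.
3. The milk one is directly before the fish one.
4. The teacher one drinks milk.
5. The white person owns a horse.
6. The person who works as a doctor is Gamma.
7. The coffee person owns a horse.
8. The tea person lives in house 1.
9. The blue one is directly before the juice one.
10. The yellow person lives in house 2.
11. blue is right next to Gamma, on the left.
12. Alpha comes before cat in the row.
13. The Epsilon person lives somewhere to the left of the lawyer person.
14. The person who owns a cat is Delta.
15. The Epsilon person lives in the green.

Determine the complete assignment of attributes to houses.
Solution:

House | Team | Profession | Color | Drink | Pet
-----------------------------------------------
  1   | Alpha | artist | blue | tea | dog
  2   | Gamma | doctor | yellow | juice | bird
  3   | Delta | teacher | red | milk | cat
  4   | Epsilon | engineer | green | water | fish
  5   | Beta | lawyer | white | coffee | horse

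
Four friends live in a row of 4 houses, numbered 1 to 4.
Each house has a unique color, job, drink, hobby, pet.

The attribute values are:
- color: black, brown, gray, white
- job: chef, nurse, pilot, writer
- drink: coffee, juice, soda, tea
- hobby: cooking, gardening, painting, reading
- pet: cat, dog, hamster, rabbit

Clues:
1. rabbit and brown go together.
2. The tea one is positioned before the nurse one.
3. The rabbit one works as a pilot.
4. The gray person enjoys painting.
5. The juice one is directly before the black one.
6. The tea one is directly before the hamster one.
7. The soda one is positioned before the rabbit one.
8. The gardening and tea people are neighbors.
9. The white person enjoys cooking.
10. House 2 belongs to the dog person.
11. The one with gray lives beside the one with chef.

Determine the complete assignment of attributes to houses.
Solution:

House | Color | Job | Drink | Hobby | Pet
-----------------------------------------
  1   | gray | writer | juice | painting | cat
  2   | black | chef | soda | gardening | dog
  3   | brown | pilot | tea | reading | rabbit
  4   | white | nurse | coffee | cooking | hamster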